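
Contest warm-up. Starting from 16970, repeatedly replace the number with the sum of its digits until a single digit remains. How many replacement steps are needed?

16970 → 23 → 5 (2 steps)

2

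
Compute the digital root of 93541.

4

9+3+5+4+1 = 22
2+2 = 4
(Equivalently, 93541 mod 9 = 4.)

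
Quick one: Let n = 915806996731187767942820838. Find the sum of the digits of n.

9+1+5+8+0+6+9+9+6+7+3+1+1+8+7+7+6+7+9+4+2+8+2+0+8+3+8 = 144

144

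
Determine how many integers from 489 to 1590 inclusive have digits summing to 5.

The integers in [489, 1590] that have digits summing to 5: 500, 1004, 1013, 1022, 1031, 1040, …, 1310, 1400.
16 qualify.

16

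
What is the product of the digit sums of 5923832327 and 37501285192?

1892

S(5923832327) = 5+9+2+3+8+3+2+3+2+7 = 44.
S(37501285192) = 3+7+5+0+1+2+8+5+1+9+2 = 43.
44 · 43 = 1892.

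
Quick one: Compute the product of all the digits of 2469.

432

2×4×6×9 = 432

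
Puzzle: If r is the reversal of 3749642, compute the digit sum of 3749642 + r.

25

Reversal of 3749642 is 2469473; 3749642 + 2469473 = 6219115.
Digit sum of 6219115: 6+2+1+9+1+1+5 = 25.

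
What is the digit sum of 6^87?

6^87 = 50021738714629030177311081962496059484833406150976385567830453518336
Sum of its 68 digits: 288.

288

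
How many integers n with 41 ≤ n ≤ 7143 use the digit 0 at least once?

The integers in [41, 7143] that use the digit 0 at least once: 50, 60, 70, 80, 90, 100, …, 7130, 7140.
1916 qualify.

1916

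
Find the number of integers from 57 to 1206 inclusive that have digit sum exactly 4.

The integers in [57, 1206] that have digit sum exactly 4: 103, 112, 121, 130, 202, 211, …, 1120, 1201.
18 qualify.

18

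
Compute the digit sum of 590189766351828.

78

5+9+0+1+8+9+7+6+6+3+5+1+8+2+8 = 78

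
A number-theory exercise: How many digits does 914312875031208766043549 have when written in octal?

27

914312875031208766043549 in base 8 is 301472000216472414700272635, which has 27 digits.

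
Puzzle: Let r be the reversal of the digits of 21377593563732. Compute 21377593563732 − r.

-2358946013580

Reverse of 21377593563732 is 23736539577312.
21377593563732 − 23736539577312 = -2358946013580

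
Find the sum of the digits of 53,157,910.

5+3+1+5+7+9+1+0 = 31

31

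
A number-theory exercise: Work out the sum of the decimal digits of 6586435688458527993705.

123

6+5+8+6+4+3+5+6+8+8+4+5+8+5+2+7+9+9+3+7+0+5 = 123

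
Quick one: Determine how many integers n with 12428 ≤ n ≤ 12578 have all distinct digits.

The integers in [12428, 12578] that have all distinct digits: 12430, 12435, 12436, 12437, 12438, 12439, …, 12576, 12578.
65 qualify.

65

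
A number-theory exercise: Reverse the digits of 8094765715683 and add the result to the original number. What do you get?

11959941390591

Reverse of 8094765715683 is 3865175674908.
8094765715683 + 3865175674908 = 11959941390591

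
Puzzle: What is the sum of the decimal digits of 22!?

22! = 1124000727777607680000
Sum of its 22 digits: 72.

72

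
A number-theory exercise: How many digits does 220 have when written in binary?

220 in base 2 is 11011100, which has 8 digits.

8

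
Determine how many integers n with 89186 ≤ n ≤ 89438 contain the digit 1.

65

The integers in [89186, 89438] that contain the digit 1: 89186, 89187, 89188, 89189, 89190, 89191, …, 89421, 89431.
65 qualify.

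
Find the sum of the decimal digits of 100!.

648

100! = 93326215443944152681699238856266700490715968264381621468592963895217599993229915608941463976156518286253697920827223758251185210916864000000000000000000000000
Sum of its 158 digits: 648.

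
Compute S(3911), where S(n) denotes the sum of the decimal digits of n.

14

3+9+1+1 = 14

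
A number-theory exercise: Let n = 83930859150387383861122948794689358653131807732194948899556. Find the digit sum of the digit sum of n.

9

First digit sum: 306.
3+0+6 = 9.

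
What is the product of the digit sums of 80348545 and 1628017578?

S(80348545) = 8+0+3+4+8+5+4+5 = 37.
S(1628017578) = 1+6+2+8+0+1+7+5+7+8 = 45.
37 · 45 = 1665.

1665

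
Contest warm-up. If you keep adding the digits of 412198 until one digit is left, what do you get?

4+1+2+1+9+8 = 25
2+5 = 7
(Equivalently, 412198 mod 9 = 7.)

7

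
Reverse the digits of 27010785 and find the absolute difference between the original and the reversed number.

31690287

Reverse of 27010785 is 58701072.
|27010785 − 58701072| = 31690287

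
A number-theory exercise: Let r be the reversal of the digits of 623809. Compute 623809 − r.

-284517

Reverse of 623809 is 908326.
623809 − 908326 = -284517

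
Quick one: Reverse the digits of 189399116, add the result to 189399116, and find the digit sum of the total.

40

Reversal of 189399116 is 611993981; 189399116 + 611993981 = 801393097.
Digit sum of 801393097: 8+0+1+3+9+3+0+9+7 = 40.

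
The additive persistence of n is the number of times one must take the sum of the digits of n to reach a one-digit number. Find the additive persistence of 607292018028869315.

3

607292018028869315 → 77 → 14 → 5 (3 steps)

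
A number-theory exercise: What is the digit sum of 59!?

324

59! = 138683118545689835737939019720389406345902876772687432540821294940160000000000000
Sum of its 81 digits: 324.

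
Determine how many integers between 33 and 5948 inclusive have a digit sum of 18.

The integers in [33, 5948] that have a digit sum of 18: 99, 189, 198, 279, 288, 297, …, 5931, 5940.
410 qualify.

410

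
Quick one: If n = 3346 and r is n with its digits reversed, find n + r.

9779

Reverse of 3346 is 6433.
3346 + 6433 = 9779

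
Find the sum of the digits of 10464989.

1+0+4+6+4+9+8+9 = 41

41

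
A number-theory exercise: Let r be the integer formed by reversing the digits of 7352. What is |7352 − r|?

4815

Reverse of 7352 is 2537.
|7352 − 2537| = 4815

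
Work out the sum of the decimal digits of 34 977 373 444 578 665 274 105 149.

125

3+4+9+7+7+3+7+3+4+4+4+5+7+8+6+6+5+2+7+4+1+0+5+1+4+9 = 125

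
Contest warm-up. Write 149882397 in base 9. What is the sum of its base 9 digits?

149882397 in base 9 is 343023886.
Digit sum: 3+4+3+0+2+3+8+8+6 = 37.

37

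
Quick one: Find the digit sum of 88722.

8+8+7+2+2 = 27

27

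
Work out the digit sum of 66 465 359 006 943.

66

6+6+4+6+5+3+5+9+0+0+6+9+4+3 = 66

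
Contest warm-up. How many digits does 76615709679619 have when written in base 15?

76615709679619 in base 15 is 8CCE3CA962B4, which has 12 digits.

12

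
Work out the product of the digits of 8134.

8×1×3×4 = 96

96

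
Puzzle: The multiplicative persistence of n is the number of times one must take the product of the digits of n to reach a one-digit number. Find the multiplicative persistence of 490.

490 → 0 (1 step)

1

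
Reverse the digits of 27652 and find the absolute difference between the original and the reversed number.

1980

Reverse of 27652 is 25672.
|27652 − 25672| = 1980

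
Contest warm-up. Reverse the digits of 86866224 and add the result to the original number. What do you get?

129133092

Reverse of 86866224 is 42266868.
86866224 + 42266868 = 129133092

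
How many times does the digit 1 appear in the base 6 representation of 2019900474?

2019900474 in base 6 is 532233251030.
The digit 1 appears 1 time.

1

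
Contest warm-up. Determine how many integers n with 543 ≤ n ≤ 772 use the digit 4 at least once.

47

The integers in [543, 772] that use the digit 4 at least once: 543, 544, 545, 546, 547, 548, …, 754, 764.
47 qualify.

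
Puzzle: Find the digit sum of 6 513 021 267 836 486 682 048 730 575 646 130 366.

158

6+5+1+3+0+2+1+2+6+7+8+3+6+4+8+6+6+8+2+0+4+8+7+3+0+5+7+5+6+4+6+1+3+0+3+6+6 = 158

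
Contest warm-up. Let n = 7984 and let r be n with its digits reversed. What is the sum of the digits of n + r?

20

Reversal of 7984 is 4897; 7984 + 4897 = 12881.
Digit sum of 12881: 1+2+8+8+1 = 20.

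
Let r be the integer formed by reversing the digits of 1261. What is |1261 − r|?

Reverse of 1261 is 1621.
|1261 − 1621| = 360

360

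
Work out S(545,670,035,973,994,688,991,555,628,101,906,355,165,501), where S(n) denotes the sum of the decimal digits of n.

196

5+4+5+6+7+0+0+3+5+9+7+3+9+9+4+6+8+8+9+9+1+5+5+5+6+2+8+1+0+1+9+0+6+3+5+5+1+6+5+5+0+1 = 196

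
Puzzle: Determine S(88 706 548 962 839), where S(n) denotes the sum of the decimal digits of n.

83

8+8+7+0+6+5+4+8+9+6+2+8+3+9 = 83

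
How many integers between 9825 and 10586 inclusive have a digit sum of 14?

49

The integers in [9825, 10586] that have a digit sum of 14: 10049, 10058, 10067, 10076, 10085, 10094, …, 10571, 10580.
49 qualify.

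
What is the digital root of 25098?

2+5+0+9+8 = 24
2+4 = 6
(Equivalently, 25098 mod 9 = 6.)

6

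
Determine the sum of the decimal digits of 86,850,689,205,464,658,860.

8+6+8+5+0+6+8+9+2+0+5+4+6+4+6+5+8+8+6+0 = 104

104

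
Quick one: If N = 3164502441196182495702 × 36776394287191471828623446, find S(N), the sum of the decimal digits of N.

195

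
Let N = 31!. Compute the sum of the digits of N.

31! = 8222838654177922817725562880000000
Sum of its 34 digits: 135.

135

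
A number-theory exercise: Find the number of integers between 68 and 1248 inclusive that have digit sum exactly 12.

The integers in [68, 1248] that have digit sum exactly 12: 75, 84, 93, 129, 138, 147, …, 1236, 1245.
91 qualify.

91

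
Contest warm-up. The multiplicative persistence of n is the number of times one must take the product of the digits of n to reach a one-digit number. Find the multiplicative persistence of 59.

3

59 → 45 → 20 → 0 (3 steps)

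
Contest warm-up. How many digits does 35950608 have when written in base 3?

16

35950608 in base 3 is 2111122110222000, which has 16 digits.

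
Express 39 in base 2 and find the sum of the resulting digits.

4

39 in base 2 is 100111.
Digit sum: 1+0+0+1+1+1 = 4.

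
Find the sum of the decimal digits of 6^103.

306

6^103 = 141116822676015315716885097706140489236023041462158252253303544735811382559113216
Sum of its 81 digits: 306.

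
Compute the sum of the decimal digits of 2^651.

2^651 = 9343878384890255807777119448474196633381331982845050737826186276657715542443371287564109437577976626746659450006721346172290467269376897020421450382791094657540085093089822617769726345721044533248
Sum of its 196 digits: 908.

908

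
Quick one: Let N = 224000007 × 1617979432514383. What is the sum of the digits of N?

96

224000007 × 1617979432514383 = 362427404209077819600681
Sum of its 24 digits: 96.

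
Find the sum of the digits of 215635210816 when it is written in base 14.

215635210816 in base 14 is A618816704.
Digit sum: 10+6+1+8+8+1+6+7+0+4 = 51.

51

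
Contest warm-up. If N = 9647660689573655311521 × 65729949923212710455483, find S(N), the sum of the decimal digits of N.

174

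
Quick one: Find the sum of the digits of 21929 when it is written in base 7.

21929 in base 7 is 120635.
Digit sum: 1+2+0+6+3+5 = 17.

17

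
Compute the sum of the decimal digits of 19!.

19! = 121645100408832000
Sum of its 18 digits: 45.

45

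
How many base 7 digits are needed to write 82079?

82079 in base 7 is 461204, which has 6 digits.

6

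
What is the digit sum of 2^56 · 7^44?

250

2^56 · 7^44 = 1101522868315854589903874673049376795296981432020238336
Sum of its 55 digits: 250.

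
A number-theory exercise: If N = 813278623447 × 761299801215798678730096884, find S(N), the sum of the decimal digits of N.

195

813278623447 × 761299801215798678730096884 = 619148854363259486426294591868464039148
Sum of its 39 digits: 195.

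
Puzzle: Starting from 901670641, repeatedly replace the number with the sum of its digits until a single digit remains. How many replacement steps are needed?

901670641 → 34 → 7 (2 steps)

2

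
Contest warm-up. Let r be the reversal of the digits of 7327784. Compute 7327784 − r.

2450547

Reverse of 7327784 is 4877237.
7327784 − 4877237 = 2450547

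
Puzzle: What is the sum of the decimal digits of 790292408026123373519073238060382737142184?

162

7+9+0+2+9+2+4+0+8+0+2+6+1+2+3+3+7+3+5+1+9+0+7+3+2+3+8+0+6+0+3+8+2+7+3+7+1+4+2+1+8+4 = 162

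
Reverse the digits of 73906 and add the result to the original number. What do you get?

Reverse of 73906 is 60937.
73906 + 60937 = 134843

134843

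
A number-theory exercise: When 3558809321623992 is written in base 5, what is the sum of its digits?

3558809321623992 in base 5 is 12212430012442313431432.
Digit sum: 1+2+2+1+2+4+3+0+0+1+2+4+4+2+3+1+3+4+3+1+4+3+2 = 52.

52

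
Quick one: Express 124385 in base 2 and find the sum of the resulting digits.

124385 in base 2 is 11110010111100001.
Digit sum: 1+1+1+1+0+0+1+0+1+1+1+1+0+0+0+0+1 = 10.

10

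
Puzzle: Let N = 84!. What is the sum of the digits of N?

84! = 3314240134565353266999387579130131288000666286242049487118846032383059131291716864129885722968716753156177920000000000000000000
Sum of its 127 digits: 477.

477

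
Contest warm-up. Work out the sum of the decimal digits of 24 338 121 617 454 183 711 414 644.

2+4+3+3+8+1+2+1+6+1+7+4+5+4+1+8+3+7+1+1+4+1+4+6+4+4 = 95

95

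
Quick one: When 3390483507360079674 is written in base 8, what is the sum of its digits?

68

3390483507360079674 in base 8 is 274153254452101117472.
Digit sum: 2+7+4+1+5+3+2+5+4+4+5+2+1+0+1+1+1+7+4+7+2 = 68.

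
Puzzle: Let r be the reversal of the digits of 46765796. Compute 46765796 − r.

-22990968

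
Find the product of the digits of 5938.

1080

5×9×3×8 = 1080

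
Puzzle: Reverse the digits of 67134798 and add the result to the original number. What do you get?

156877974

Reverse of 67134798 is 89743176.
67134798 + 89743176 = 156877974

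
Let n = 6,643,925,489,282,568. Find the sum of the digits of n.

87

6+6+4+3+9+2+5+4+8+9+2+8+2+5+6+8 = 87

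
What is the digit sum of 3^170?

3^170 = 1290070078170102666248196035845070394933441741644993085810116441344597492642263849
Sum of its 82 digits: 342.

342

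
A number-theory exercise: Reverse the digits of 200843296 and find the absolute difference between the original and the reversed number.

491504706

Reverse of 200843296 is 692348002.
|200843296 − 692348002| = 491504706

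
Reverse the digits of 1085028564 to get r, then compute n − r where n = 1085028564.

Reverse of 1085028564 is 4658205801.
1085028564 − 4658205801 = -3573177237

-3573177237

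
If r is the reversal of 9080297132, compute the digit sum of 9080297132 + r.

Reversal of 9080297132 is 2317920809; 9080297132 + 2317920809 = 11398217941.
Digit sum of 11398217941: 1+1+3+9+8+2+1+7+9+4+1 = 46.

46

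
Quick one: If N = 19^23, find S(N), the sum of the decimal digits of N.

145

19^23 = 257829627945307727248226067259
Sum of its 30 digits: 145.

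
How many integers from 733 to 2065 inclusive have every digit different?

725

The integers in [733, 2065] that have every digit different: 734, 735, 736, 738, 739, 740, …, 2064, 2065.
725 qualify.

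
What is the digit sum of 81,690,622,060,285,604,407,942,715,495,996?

8+1+6+9+0+6+2+2+0+6+0+2+8+5+6+0+4+4+0+7+9+4+2+7+1+5+4+9+5+9+9+6 = 146

146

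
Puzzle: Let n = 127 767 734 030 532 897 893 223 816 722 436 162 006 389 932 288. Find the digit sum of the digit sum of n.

7

First digit sum: 214.
2+1+4 = 7.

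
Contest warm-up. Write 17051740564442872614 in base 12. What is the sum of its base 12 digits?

106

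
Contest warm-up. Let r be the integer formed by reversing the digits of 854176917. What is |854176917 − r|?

134505459

Reverse of 854176917 is 719671458.
|854176917 − 719671458| = 134505459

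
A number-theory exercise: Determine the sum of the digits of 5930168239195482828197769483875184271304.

197

5+9+3+0+1+6+8+2+3+9+1+9+5+4+8+2+8+2+8+1+9+7+7+6+9+4+8+3+8+7+5+1+8+4+2+7+1+3+0+4 = 197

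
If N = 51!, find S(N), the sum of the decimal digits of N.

51! = 1551118753287382280224243016469303211063259720016986112000000000000
Sum of its 67 digits: 198.

198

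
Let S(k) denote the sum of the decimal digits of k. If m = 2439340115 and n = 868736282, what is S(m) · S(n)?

S(2439340115) = 2+4+3+9+3+4+0+1+1+5 = 32.
S(868736282) = 8+6+8+7+3+6+2+8+2 = 50.
32 · 50 = 1600.

1600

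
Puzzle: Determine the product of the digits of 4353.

180

4×3×5×3 = 180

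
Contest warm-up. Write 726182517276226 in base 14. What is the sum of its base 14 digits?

726182517276226 in base 14 is CB475C835380A.
Digit sum: 12+11+4+7+5+12+8+3+5+3+8+0+10 = 88.

88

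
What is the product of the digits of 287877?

43904

2×8×7×8×7×7 = 43904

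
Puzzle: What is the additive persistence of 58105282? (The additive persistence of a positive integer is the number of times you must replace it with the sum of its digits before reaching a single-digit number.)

58105282 → 31 → 4 (2 steps)

2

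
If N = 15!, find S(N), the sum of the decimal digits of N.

45

15! = 1307674368000
Sum of its 13 digits: 45.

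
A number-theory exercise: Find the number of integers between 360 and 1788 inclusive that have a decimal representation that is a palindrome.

The integers in [360, 1788] that have a decimal representation that is a palindrome: 363, 373, 383, 393, 404, 414, …, 1661, 1771.
72 qualify.

72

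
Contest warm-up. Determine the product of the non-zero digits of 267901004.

2×6×7×9×1×4 = 3024

3024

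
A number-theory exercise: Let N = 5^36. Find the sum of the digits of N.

109

5^36 = 14551915228366851806640625
Sum of its 26 digits: 109.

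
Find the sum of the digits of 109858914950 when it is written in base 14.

109858914950 in base 14 is 5462579A18.
Digit sum: 5+4+6+2+5+7+9+10+1+8 = 57.

57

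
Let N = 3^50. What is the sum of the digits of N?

144

3^50 = 717897987691852588770249
Sum of its 24 digits: 144.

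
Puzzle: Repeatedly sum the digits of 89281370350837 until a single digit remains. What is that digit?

1

8+9+2+8+1+3+7+0+3+5+0+8+3+7 = 64
6+4 = 10
1+0 = 1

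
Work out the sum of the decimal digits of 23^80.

484

23^80 = 8674149068844545725212845877190599102406873944216747217343910487904207607171475103715128399437179286425820801
Sum of its 109 digits: 484.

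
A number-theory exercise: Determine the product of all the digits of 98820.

0

9×8×8×2×0 = 0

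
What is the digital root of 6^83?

9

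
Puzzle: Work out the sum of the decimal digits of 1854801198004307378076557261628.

1+8+5+4+8+0+1+1+9+8+0+0+4+3+0+7+3+7+8+0+7+6+5+5+7+2+6+1+6+2+8 = 132

132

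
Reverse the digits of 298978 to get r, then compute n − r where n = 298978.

Reverse of 298978 is 879892.
298978 − 879892 = -580914

-580914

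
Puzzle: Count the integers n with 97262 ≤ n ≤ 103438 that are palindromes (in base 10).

32

The integers in [97262, 103438] that are palindromes (in base 10): 97279, 97379, 97479, 97579, 97679, 97779, …, 102201, 103301.
32 qualify.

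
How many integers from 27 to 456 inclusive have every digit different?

319

The integers in [27, 456] that have every digit different: 27, 28, 29, 30, 31, 32, …, 453, 456.
319 qualify.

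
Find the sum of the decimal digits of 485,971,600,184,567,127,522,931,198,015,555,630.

151

4+8+5+9+7+1+6+0+0+1+8+4+5+6+7+1+2+7+5+2+2+9+3+1+1+9+8+0+1+5+5+5+5+6+3+0 = 151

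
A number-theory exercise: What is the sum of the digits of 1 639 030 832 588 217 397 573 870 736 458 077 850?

175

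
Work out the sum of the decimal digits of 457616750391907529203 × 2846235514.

121

457616750391907529203 × 2846235514 = 1302485046766720627821570715342
Sum of its 31 digits: 121.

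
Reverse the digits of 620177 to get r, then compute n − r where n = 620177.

Reverse of 620177 is 771026.
620177 − 771026 = -150849

-150849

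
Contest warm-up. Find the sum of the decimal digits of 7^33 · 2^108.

244

7^33 · 2^108 = 2508850900261840369948852103064357451391655423851525614600192
Sum of its 61 digits: 244.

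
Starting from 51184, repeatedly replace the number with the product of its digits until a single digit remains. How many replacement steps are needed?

2

51184 → 160 → 0 (2 steps)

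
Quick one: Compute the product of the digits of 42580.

0

4×2×5×8×0 = 0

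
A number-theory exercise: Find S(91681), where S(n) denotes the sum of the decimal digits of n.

25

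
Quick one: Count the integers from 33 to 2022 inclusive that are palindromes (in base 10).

108

The integers in [33, 2022] that are palindromes (in base 10): 33, 44, 55, 66, 77, 88, …, 1991, 2002.
108 qualify.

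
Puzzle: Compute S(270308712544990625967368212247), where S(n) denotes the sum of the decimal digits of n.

131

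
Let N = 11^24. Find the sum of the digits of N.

118

11^24 = 9849732675807611094711841
Sum of its 25 digits: 118.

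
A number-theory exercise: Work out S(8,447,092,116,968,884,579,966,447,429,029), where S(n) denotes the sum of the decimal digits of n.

168

8+4+4+7+0+9+2+1+1+6+9+6+8+8+8+4+5+7+9+9+6+6+4+4+7+4+2+9+0+2+9 = 168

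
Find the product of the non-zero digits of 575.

175

5×7×5 = 175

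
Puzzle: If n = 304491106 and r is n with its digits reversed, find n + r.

905685509

Reverse of 304491106 is 601194403.
304491106 + 601194403 = 905685509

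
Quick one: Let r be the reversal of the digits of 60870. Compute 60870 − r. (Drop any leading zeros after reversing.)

Reverse of 60870 is 7806.
60870 − 7806 = 53064

53064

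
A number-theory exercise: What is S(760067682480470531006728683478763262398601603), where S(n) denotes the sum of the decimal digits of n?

7+6+0+0+6+7+6+8+2+4+8+0+4+7+0+5+3+1+0+0+6+7+2+8+6+8+3+4+7+8+7+6+3+2+6+2+3+9+8+6+0+1+6+0+3 = 195

195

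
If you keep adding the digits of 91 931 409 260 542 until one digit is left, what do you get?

1

9+1+9+3+1+4+0+9+2+6+0+5+4+2 = 55
5+5 = 10
1+0 = 1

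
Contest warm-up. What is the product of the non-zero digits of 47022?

4×7×2×2 = 112

112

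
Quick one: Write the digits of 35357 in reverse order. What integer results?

Reversing 35357 gives 75353.

75353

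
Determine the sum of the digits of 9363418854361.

61

9+3+6+3+4+1+8+8+5+4+3+6+1 = 61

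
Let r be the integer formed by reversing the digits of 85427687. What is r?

78672458

Reversing 85427687 gives 78672458.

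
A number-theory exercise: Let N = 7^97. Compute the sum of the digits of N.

7^97 = 9429960669459935834824045974053110235735286294182581343830598633795018832760723207
Sum of its 82 digits: 376.

376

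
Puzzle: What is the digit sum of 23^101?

623

23^101 = 342382404646349906057205801490874347335703752037431479791270728812115965406404621099504973295378976497369961620127288149768965118187148023
Sum of its 138 digits: 623.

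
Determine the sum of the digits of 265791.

30

2+6+5+7+9+1 = 30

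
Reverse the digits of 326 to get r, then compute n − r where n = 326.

Reverse of 326 is 623.
326 − 623 = -297

-297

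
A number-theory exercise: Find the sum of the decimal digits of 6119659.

37

6+1+1+9+6+5+9 = 37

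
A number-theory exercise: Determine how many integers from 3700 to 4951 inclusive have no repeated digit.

The integers in [3700, 4951] that have no repeated digit: 3701, 3702, 3704, 3705, 3706, 3708, …, 4950, 4951.
646 qualify.

646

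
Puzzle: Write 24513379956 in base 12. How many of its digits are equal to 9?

24513379956 in base 12 is 4901593930.
The digit 9 appears 3 times.

3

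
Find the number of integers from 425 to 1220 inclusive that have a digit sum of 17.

The integers in [425, 1220] that have a digit sum of 17: 449, 458, 467, 476, 485, 494, …, 1187, 1196.
56 qualify.

56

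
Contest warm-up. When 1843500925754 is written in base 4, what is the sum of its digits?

1843500925754 in base 4 is 122310321031330030322.
Digit sum: 1+2+2+3+1+0+3+2+1+0+3+1+3+3+0+0+3+0+3+2+2 = 35.

35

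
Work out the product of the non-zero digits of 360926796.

3×6×9×2×6×7×9×6 = 734832

734832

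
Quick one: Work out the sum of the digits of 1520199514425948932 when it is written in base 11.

1520199514425948932 in base 11 is 300A18461578950014.
Digit sum: 3+0+0+10+1+8+4+6+1+5+7+8+9+5+0+0+1+4 = 72.

72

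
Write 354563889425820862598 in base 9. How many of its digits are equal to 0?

354563889425820862598 in base 9 is 3214237023828637612332.
The digit 0 appears 1 time.

1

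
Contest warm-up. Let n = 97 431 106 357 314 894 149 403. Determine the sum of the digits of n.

9+7+4+3+1+1+0+6+3+5+7+3+1+4+8+9+4+1+4+9+4+0+3 = 96

96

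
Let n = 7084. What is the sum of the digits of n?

7+0+8+4 = 19

19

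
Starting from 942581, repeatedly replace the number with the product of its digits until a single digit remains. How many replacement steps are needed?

2

942581 → 2880 → 0 (2 steps)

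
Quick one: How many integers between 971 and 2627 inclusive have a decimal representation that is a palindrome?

19

The integers in [971, 2627] that have a decimal representation that is a palindrome: 979, 989, 999, 1001, 1111, 1221, …, 2442, 2552.
19 qualify.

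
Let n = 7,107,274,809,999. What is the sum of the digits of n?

72

7+1+0+7+2+7+4+8+0+9+9+9+9 = 72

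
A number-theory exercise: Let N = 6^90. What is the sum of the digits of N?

6^90 = 10804695562359870518299193703899148848724015728610899282651377959960576
Sum of its 71 digits: 360.

360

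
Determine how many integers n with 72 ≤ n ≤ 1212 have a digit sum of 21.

The integers in [72, 1212] that have a digit sum of 21: 399, 489, 498, 579, 588, 597, …, 984, 993.
28 qualify.

28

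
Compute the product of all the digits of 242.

16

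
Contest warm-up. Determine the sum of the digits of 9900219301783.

9+9+0+0+2+1+9+3+0+1+7+8+3 = 52

52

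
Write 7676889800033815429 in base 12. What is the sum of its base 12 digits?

7676889800033815429 in base 12 is 3563323423A572A371.
Digit sum: 3+5+6+3+3+2+3+4+2+3+10+5+7+2+10+3+7+1 = 79.

79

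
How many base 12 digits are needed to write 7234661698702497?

7234661698702497 in base 12 is 5774B9AA4A42569, which has 15 digits.

15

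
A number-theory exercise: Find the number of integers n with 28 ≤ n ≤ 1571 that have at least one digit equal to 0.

371

The integers in [28, 1571] that have at least one digit equal to 0: 30, 40, 50, 60, 70, 80, …, 1560, 1570.
371 qualify.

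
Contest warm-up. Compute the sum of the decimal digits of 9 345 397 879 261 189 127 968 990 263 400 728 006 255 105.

198

9+3+4+5+3+9+7+8+7+9+2+6+1+1+8+9+1+2+7+9+6+8+9+9+0+2+6+3+4+0+0+7+2+8+0+0+6+2+5+5+1+0+5 = 198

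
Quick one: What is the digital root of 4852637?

8

4+8+5+2+6+3+7 = 35
3+5 = 8
(Equivalently, 4852637 mod 9 = 8.)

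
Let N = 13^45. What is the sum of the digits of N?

190

13^45 = 134106816713249934153658112422086110743809315028093
Sum of its 51 digits: 190.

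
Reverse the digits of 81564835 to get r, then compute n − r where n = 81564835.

27718317

Reverse of 81564835 is 53846518.
81564835 − 53846518 = 27718317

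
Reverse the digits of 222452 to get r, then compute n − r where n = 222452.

-31770

Reverse of 222452 is 254222.
222452 − 254222 = -31770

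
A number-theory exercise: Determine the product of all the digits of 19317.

189

1×9×3×1×7 = 189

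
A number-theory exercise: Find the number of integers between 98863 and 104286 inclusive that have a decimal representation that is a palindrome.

The integers in [98863, 104286] that have a decimal representation that is a palindrome: 98889, 98989, 99099, 99199, 99299, 99399, …, 102201, 103301.
16 qualify.

16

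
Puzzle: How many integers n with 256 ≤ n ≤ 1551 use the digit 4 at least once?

408

The integers in [256, 1551] that use the digit 4 at least once: 264, 274, 284, 294, 304, 314, …, 1548, 1549.
408 qualify.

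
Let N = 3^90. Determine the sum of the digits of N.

3^90 = 8727963568087712425891397479476727340041449
Sum of its 43 digits: 216.

216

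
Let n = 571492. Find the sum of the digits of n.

28

5+7+1+4+9+2 = 28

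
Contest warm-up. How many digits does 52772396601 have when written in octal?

12

52772396601 in base 8 is 611136557071, which has 12 digits.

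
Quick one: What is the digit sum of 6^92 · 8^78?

6^92 · 8^78 = 10738262610101009164689115907077862759655782676964483680662822299900644516014641094471095098180332787066221804286974267947734747300061903847424
Sum of its 143 digits: 630.

630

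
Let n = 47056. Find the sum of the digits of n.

4+7+0+5+6 = 22

22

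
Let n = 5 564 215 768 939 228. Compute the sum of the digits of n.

82

5+5+6+4+2+1+5+7+6+8+9+3+9+2+2+8 = 82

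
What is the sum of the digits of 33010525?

3+3+0+1+0+5+2+5 = 19

19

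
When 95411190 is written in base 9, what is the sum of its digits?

38

95411190 in base 9 is 218471483.
Digit sum: 2+1+8+4+7+1+4+8+3 = 38.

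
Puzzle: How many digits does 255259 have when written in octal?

6

255259 in base 8 is 762433, which has 6 digits.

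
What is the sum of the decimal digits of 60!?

60! = 8320987112741390144276341183223364380754172606361245952449277696409600000000000000
Sum of its 82 digits: 288.

288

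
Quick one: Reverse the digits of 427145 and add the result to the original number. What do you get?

968869

Reverse of 427145 is 541724.
427145 + 541724 = 968869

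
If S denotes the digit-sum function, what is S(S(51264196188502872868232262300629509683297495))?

3

First digit sum: 201.
2+0+1 = 3.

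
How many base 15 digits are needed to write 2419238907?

2419238907 in base 15 is E25C67DC, which has 8 digits.

8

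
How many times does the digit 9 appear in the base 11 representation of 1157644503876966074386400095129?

1

1157644503876966074386400095129 in base 11 is 803366068203AA69166818A6A1066.
The digit 9 appears 1 time.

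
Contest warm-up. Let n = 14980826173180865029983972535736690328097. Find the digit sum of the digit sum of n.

First digit sum: 199.
1+9+9 = 19.

19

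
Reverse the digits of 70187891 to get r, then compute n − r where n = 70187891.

Reverse of 70187891 is 19878107.
70187891 − 19878107 = 50309784

50309784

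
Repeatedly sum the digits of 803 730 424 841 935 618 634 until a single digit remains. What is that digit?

8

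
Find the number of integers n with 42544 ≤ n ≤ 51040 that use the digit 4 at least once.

The integers in [42544, 51040] that use the digit 4 at least once: 42544, 42545, 42546, 42547, 42548, 42549, …, 51034, 51040.
7732 qualify.

7732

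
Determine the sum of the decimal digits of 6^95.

6^95 = 84017312692910353150294530241519781447677946305678352821897115016653438976
Sum of its 74 digits: 324.

324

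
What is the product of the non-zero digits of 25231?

2×5×2×3×1 = 60

60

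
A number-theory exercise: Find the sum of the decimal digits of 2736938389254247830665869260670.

154

2+7+3+6+9+3+8+3+8+9+2+5+4+2+4+7+8+3+0+6+6+5+8+6+9+2+6+0+6+7+0 = 154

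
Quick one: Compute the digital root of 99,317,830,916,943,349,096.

4

9+9+3+1+7+8+3+0+9+1+6+9+4+3+3+4+9+0+9+6 = 103
1+0+3 = 4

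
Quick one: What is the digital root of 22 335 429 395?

2+2+3+3+5+4+2+9+3+9+5 = 47
4+7 = 11
1+1 = 2

2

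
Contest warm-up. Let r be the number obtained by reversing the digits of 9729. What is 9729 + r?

19008

Reverse of 9729 is 9279.
9729 + 9279 = 19008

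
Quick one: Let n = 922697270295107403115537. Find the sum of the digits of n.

9+2+2+6+9+7+2+7+0+2+9+5+1+0+7+4+0+3+1+1+5+5+3+7 = 97

97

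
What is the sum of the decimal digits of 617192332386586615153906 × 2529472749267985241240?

194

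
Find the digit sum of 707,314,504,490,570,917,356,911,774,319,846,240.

7+0+7+3+1+4+5+0+4+4+9+0+5+7+0+9+1+7+3+5+6+9+1+1+7+7+4+3+1+9+8+4+6+2+4+0 = 153

153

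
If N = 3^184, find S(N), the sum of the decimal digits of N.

414

3^184 = 6170365191715177779482467945369860501784408913594010934644126825341528124785676079587681
Sum of its 88 digits: 414.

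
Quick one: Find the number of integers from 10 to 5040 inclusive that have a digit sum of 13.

339

The integers in [10, 5040] that have a digit sum of 13: 49, 58, 67, 76, 85, 94, …, 5026, 5035.
339 qualify.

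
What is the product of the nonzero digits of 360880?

1152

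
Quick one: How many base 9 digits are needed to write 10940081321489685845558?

24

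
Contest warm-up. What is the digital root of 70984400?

5

7+0+9+8+4+4+0+0 = 32
3+2 = 5
(Equivalently, 70984400 mod 9 = 5.)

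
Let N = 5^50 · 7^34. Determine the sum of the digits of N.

274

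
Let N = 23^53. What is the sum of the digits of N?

23^53 = 1484483274903662123910649371787557388904646690575971276894120737141310583
Sum of its 73 digits: 335.

335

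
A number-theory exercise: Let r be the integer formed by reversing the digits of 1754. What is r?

4571

Reversing 1754 gives 4571.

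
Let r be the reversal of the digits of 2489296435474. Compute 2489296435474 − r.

Reverse of 2489296435474 is 4745346929842.
2489296435474 − 4745346929842 = -2256050494368

-2256050494368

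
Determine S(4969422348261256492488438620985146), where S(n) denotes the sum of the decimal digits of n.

164

4+9+6+9+4+2+2+3+4+8+2+6+1+2+5+6+4+9+2+4+8+8+4+3+8+6+2+0+9+8+5+1+4+6 = 164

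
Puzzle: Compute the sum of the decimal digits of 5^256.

805

5^256 = 86361685550944446253863518628003995711160003644362813850237034701685918031624270579715075034722882265605472939461496635969950989468319466936530037770580747746862471103668212890625
Sum of its 179 digits: 805.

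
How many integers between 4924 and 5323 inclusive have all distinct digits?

The integers in [4924, 5323] that have all distinct digits: 4925, 4926, 4927, 4928, 4930, 4931, …, 5320, 5321.
223 qualify.

223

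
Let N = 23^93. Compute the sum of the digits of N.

23^93 = 4372086539555000980287127355506913371582046817861840506438445979231555384501134266855234221725830165364561372235140990139433783
Sum of its 127 digits: 530.

530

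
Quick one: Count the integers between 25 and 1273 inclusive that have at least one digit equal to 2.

376

The integers in [25, 1273] that have at least one digit equal to 2: 25, 26, 27, 28, 29, 32, …, 1272, 1273.
376 qualify.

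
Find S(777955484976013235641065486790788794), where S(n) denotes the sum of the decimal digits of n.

7+7+7+9+5+5+4+8+4+9+7+6+0+1+3+2+3+5+6+4+1+0+6+5+4+8+6+7+9+0+7+8+8+7+9+4 = 191

191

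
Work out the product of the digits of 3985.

3×9×8×5 = 1080

1080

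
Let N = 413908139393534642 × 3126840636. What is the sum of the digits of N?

123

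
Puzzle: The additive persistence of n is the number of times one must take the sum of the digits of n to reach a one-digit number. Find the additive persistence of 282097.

282097 → 28 → 10 → 1 (3 steps)

3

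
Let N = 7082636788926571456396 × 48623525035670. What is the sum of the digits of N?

164

7082636788926571456396 × 48623525035670 = 344382767224928524635368119749645320
Sum of its 36 digits: 164.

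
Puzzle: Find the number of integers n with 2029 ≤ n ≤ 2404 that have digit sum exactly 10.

28

The integers in [2029, 2404] that have digit sum exactly 10: 2035, 2044, 2053, 2062, 2071, 2080, …, 2350, 2404.
28 qualify.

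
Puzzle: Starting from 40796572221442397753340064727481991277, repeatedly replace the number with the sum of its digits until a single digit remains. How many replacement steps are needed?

2

40796572221442397753340064727481991277 → 170 → 8 (2 steps)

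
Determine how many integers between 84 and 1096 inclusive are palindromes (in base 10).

93

The integers in [84, 1096] that are palindromes (in base 10): 88, 99, 101, 111, 121, 131, …, 999, 1001.
93 qualify.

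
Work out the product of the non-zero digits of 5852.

400

5×8×5×2 = 400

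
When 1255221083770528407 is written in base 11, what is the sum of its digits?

67

1255221083770528407 in base 11 is 253543136181348235.
Digit sum: 2+5+3+5+4+3+1+3+6+1+8+1+3+4+8+2+3+5 = 67.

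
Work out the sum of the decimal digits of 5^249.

755

5^249 = 1105429575052088912049453038438451145102848046647844017283034044181579750804790663420352960444452892999750053625107156940415372665194489176787584483463433571159839630126953125
Sum of its 175 digits: 755.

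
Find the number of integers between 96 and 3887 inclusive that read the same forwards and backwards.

120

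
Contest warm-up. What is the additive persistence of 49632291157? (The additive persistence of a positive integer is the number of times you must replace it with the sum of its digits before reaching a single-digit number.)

3

49632291157 → 49 → 13 → 4 (3 steps)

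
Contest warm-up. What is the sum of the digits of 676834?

6+7+6+8+3+4 = 34

34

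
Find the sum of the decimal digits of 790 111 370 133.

36

7+9+0+1+1+1+3+7+0+1+3+3 = 36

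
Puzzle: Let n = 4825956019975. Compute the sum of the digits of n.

4+8+2+5+9+5+6+0+1+9+9+7+5 = 70

70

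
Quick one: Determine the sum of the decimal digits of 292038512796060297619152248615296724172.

168

2+9+2+0+3+8+5+1+2+7+9+6+0+6+0+2+9+7+6+1+9+1+5+2+2+4+8+6+1+5+2+9+6+7+2+4+1+7+2 = 168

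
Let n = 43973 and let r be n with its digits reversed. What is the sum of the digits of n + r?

Reversal of 43973 is 37934; 43973 + 37934 = 81907.
Digit sum of 81907: 8+1+9+0+7 = 25.

25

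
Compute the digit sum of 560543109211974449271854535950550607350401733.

5+6+0+5+4+3+1+0+9+2+1+1+9+7+4+4+4+9+2+7+1+8+5+4+5+3+5+9+5+0+5+5+0+6+0+7+3+5+0+4+0+1+7+3+3 = 177

177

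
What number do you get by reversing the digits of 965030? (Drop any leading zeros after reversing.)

30569

Reversing 965030 gives 30569.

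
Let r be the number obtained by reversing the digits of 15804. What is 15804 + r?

56655

Reverse of 15804 is 40851.
15804 + 40851 = 56655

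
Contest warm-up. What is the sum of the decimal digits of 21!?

21! = 51090942171709440000
Sum of its 20 digits: 63.

63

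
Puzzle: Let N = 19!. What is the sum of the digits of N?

19! = 121645100408832000
Sum of its 18 digits: 45.

45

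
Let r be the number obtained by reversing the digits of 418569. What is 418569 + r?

1384383

Reverse of 418569 is 965814.
418569 + 965814 = 1384383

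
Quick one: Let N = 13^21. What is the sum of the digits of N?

91

13^21 = 247064529073450392704413
Sum of its 24 digits: 91.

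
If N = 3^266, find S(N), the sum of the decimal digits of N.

540

3^266 = 8208310104418019325036929470142710287591508921392837069266273277769200052715078275880213466781018332653457038503871962768079529
Sum of its 127 digits: 540.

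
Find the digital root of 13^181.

The digital root of n equals n mod 9 (or 9 when 9 | n), so we need 13^181 mod 9.
13^181 ≡ 4 (mod 9), so the digital root is 4.

4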